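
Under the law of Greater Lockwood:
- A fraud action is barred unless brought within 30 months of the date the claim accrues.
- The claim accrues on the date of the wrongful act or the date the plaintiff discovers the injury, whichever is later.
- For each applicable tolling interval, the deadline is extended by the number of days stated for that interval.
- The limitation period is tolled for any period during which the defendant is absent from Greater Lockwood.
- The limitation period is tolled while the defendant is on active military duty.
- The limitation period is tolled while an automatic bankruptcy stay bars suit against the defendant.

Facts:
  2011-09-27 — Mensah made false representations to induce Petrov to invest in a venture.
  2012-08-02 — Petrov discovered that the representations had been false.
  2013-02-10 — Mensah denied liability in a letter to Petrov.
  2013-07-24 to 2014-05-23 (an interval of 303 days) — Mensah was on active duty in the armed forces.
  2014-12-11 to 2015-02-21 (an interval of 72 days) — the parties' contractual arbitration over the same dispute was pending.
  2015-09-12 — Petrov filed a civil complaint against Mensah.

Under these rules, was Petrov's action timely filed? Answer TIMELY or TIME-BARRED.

TIMELY

Because discovery on 2012-08-02 post-dates the 2011-09-27 act, accrual under the later-of rule falls on 2012-08-02.
30 months from 2012-08-02 is 2015-02-02.
Because the defendant's active military service ran from 2013-07-24 to 2014-05-23, the deadline is extended by 303 days to 2015-12-02.
The pending related arbitration from 2014-12-11 to 2015-02-21 does not toll the period, because no stated rule makes a pending arbitration a tolling event.
Nothing else in the chronology tolls or restarts the period.
Petrov filed on 2015-09-12, before the 2015-12-02 deadline, so the action is timely.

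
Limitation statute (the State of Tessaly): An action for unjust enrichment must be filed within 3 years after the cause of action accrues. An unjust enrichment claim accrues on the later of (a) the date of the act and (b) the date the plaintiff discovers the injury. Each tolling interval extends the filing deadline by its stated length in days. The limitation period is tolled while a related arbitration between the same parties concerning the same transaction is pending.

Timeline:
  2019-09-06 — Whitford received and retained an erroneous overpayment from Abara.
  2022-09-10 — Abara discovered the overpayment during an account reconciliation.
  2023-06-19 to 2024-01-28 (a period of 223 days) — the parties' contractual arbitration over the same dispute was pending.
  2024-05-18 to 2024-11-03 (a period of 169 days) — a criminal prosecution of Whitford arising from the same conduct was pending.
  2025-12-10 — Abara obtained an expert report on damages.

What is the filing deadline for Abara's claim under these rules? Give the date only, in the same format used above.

Taking the later of the act (2019-09-06) and discovery (2022-09-10), the claim accrued on 2022-09-10.
3 years from 2022-09-10 is 2025-09-10.
The pending related arbitration from 2023-06-19 to 2024-01-28 tolled the period for 223 days, extending the deadline to 2026-04-21.
Although a criminal prosecution ran from 2024-05-18 to 2024-11-03, the stated rules do not make that a tolling event, so it is disregarded.
None of the other events listed affects the running of the period under the stated rules.

2026-04-21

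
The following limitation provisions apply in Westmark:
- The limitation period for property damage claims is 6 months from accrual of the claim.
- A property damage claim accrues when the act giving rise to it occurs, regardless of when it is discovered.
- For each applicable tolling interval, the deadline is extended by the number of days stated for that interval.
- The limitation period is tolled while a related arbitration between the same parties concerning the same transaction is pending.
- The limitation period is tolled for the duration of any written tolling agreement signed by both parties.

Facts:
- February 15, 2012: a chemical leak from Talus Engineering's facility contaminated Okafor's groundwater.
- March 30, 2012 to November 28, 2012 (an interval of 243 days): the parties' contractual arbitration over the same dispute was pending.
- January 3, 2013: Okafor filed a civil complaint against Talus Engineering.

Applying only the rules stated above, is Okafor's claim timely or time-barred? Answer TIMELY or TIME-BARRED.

TIMELY

The claim accrued on February 15, 2012, when the wrongful act occurred.
6 months from February 15, 2012 is August 15, 2012.
The period was tolled for 243 days by the pending related arbitration (March 30, 2012 to November 28, 2012), pushing the deadline to April 15, 2013.
The January 3, 2013 filing precedes the April 15, 2013 deadline; the claim is timely.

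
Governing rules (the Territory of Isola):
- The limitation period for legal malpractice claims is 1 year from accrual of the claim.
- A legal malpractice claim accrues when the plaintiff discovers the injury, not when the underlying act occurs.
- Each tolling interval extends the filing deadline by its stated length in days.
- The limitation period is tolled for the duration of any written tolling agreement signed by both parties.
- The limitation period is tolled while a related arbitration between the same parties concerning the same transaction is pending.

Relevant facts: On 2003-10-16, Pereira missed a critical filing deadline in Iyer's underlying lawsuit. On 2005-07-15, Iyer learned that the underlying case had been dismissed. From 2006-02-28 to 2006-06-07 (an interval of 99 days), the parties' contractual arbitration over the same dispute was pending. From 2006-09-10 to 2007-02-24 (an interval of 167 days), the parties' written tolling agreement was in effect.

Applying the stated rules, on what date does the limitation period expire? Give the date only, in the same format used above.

2007-04-07

The claim did not accrue until Iyer discovered the injury on 2005-07-15; the 2003-10-16 act date does not start the clock under the stated rule.
1 year from 2005-07-15 is 2006-07-15.
Because the pending related arbitration ran from 2006-02-28 to 2006-06-07, the deadline is extended by 99 days to 2006-10-22.
The period was tolled for 167 days by the written tolling agreement (2006-09-10 to 2007-02-24), pushing the deadline to 2007-04-07.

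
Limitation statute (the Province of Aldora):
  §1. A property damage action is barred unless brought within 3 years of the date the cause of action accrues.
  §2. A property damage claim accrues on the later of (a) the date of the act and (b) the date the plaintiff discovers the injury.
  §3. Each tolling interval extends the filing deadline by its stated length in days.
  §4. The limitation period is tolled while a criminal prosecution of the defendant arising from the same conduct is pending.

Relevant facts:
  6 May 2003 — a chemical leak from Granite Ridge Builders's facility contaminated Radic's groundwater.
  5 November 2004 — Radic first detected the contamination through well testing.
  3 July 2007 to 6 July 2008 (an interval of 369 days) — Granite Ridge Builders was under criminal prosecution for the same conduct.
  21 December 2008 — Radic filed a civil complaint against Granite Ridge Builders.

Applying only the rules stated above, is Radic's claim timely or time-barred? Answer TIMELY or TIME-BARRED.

The claim accrued on 5 November 2004 — the later of the 6 May 2003 act and the 5 November 2004 discovery.
3 years from 5 November 2004 is 5 November 2007.
The period was tolled for 369 days by the pending criminal prosecution (3 July 2007 to 6 July 2008), pushing the deadline to 8 November 2008.
Radic filed on 21 December 2008, after the 8 November 2008 deadline, so the action is time-barred.

TIME-BARRED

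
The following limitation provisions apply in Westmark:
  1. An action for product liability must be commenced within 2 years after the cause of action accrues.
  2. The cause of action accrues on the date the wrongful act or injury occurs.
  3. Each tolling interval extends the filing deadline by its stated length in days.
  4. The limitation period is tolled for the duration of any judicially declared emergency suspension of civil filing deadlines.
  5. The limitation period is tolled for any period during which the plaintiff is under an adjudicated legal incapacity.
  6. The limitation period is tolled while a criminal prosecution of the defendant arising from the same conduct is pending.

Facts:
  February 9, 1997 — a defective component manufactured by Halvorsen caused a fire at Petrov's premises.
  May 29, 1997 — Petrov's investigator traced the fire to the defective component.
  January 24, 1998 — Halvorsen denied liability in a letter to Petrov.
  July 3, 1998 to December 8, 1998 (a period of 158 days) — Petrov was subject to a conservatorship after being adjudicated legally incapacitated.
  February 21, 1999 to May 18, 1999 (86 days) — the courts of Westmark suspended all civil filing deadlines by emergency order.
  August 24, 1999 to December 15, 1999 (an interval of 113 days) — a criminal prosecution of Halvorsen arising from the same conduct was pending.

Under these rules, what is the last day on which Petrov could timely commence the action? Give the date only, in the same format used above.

Accrual is governed by the date of the act, so the period began to run on February 9, 1997; the later discovery on May 29, 1997 is irrelevant under the stated rule.
2 years from February 9, 1997 is February 9, 1999.
The period was tolled for 158 days by the plaintiff's legal incapacity (July 3, 1998 to December 8, 1998), pushing the deadline to July 17, 1999.
The period was tolled for 86 days by the emergency suspension of filing deadlines (February 21, 1999 to May 18, 1999), pushing the deadline to October 11, 1999.
The period was tolled for 113 days by the pending criminal prosecution (August 24, 1999 to December 15, 1999), pushing the deadline to February 1, 2000.
Nothing else in the chronology tolls or restarts the period.

February 1, 2000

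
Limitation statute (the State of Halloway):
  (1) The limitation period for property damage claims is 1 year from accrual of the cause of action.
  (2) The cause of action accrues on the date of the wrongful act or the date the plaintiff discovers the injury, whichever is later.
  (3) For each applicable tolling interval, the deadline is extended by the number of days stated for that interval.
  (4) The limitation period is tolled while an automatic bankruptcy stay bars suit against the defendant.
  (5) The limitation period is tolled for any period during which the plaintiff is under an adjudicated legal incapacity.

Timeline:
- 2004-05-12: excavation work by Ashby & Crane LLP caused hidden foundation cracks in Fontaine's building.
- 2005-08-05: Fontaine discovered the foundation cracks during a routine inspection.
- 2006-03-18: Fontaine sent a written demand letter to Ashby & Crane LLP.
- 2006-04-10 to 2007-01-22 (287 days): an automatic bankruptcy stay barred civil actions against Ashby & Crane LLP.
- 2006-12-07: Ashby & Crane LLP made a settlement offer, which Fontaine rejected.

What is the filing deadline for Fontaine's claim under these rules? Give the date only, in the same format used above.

2007-05-19

Because discovery on 2005-08-05 post-dates the 2004-05-12 act, accrual under the later-of rule falls on 2005-08-05.
Adding the 1 year base period to 2005-08-05 gives a deadline of 2006-08-05, before any tolling.
The automatic bankruptcy stay from 2006-04-10 to 2007-01-22 tolled the period for 287 days, extending the deadline to 2007-05-19.
The other events in the timeline have no effect on the limitation period under the stated rules.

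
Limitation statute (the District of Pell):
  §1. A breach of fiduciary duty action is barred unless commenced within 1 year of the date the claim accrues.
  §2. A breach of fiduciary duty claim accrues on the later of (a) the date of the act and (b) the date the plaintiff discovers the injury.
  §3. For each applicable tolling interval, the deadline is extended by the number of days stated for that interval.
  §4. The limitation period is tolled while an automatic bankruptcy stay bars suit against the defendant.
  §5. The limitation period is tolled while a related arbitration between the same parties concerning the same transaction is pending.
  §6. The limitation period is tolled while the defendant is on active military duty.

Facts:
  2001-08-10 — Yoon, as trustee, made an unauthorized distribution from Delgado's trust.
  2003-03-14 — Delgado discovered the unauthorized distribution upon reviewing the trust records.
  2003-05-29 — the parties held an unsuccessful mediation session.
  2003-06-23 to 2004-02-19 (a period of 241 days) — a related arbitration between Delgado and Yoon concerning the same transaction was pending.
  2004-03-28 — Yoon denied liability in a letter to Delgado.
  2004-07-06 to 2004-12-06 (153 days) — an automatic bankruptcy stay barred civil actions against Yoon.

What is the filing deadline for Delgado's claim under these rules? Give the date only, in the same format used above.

Taking the later of the act (2001-08-10) and discovery (2003-03-14), the claim accrued on 2003-03-14.
1 year from 2003-03-14 is 2004-03-14.
The pending related arbitration from 2003-06-23 to 2004-02-19 tolled the period for 241 days, extending the deadline to 2004-11-10.
The period was tolled for 153 days by the automatic bankruptcy stay (2004-07-06 to 2004-12-06), pushing the deadline to 2005-04-12.
The other events in the timeline have no effect on the limitation period under the stated rules.

2005-04-12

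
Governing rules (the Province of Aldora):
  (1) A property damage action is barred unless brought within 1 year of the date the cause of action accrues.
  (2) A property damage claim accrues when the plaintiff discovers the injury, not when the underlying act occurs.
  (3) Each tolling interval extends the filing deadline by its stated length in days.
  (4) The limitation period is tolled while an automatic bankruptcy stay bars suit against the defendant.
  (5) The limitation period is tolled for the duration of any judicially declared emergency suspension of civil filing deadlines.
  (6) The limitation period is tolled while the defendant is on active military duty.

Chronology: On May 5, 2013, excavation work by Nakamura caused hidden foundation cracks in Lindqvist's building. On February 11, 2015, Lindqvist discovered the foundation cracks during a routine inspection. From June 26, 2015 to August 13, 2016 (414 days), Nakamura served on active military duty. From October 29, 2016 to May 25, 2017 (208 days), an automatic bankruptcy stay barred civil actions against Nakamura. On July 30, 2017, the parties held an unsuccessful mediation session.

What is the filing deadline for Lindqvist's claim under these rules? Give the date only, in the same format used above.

The claim did not accrue until Lindqvist discovered the injury on February 11, 2015; the May 5, 2013 act date does not start the clock under the stated rule.
Adding the 1 year base period to February 11, 2015 gives a deadline of February 11, 2016, before any tolling.
Because the defendant's active military service ran from June 26, 2015 to August 13, 2016, the deadline is extended by 414 days to March 31, 2017.
Because the automatic bankruptcy stay ran from October 29, 2016 to May 25, 2017, the deadline is extended by 208 days to October 25, 2017.
None of the other events listed affects the running of the period under the stated rules.

October 25, 2017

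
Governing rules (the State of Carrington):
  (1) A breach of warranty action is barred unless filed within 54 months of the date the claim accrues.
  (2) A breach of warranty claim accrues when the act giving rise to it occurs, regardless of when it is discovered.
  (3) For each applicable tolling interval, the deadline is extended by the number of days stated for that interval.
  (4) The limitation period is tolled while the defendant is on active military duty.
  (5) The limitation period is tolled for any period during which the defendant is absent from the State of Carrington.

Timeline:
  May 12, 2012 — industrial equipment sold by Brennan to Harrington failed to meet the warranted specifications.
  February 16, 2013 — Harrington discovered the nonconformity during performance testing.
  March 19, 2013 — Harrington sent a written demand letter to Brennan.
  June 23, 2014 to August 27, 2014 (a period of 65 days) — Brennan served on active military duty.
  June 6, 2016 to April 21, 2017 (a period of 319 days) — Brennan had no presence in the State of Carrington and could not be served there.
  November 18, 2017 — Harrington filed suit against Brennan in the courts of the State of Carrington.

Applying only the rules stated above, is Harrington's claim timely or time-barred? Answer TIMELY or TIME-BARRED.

Accrual is governed by the date of the act, so the period began to run on May 12, 2012; the later discovery on February 16, 2013 is irrelevant under the stated rule.
54 months from May 12, 2012 is November 12, 2016.
The period was tolled for 65 days by the defendant's active military service (June 23, 2014 to August 27, 2014), pushing the deadline to January 16, 2017.
The period was tolled for 319 days by the defendant's absence from the jurisdiction (June 6, 2016 to April 21, 2017), pushing the deadline to December 1, 2017.
The other events in the timeline have no effect on the limitation period under the stated rules.
Harrington filed on November 18, 2017, before the December 1, 2017 deadline, so the action is timely.

TIMELY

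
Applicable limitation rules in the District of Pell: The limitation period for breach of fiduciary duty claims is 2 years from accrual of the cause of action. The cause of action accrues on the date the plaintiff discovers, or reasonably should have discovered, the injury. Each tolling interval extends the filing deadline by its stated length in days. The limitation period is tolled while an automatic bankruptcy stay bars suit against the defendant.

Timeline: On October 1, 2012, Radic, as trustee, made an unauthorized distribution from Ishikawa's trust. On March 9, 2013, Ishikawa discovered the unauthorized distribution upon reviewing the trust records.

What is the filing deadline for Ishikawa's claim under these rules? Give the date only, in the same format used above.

Under the discovery rule, the claim accrued on March 9, 2013, when Ishikawa discovered the injury — not on the October 1, 2012 date of the underlying act.
The untolled deadline — 2 years after March 9, 2013 — is March 9, 2015.

March 9, 2015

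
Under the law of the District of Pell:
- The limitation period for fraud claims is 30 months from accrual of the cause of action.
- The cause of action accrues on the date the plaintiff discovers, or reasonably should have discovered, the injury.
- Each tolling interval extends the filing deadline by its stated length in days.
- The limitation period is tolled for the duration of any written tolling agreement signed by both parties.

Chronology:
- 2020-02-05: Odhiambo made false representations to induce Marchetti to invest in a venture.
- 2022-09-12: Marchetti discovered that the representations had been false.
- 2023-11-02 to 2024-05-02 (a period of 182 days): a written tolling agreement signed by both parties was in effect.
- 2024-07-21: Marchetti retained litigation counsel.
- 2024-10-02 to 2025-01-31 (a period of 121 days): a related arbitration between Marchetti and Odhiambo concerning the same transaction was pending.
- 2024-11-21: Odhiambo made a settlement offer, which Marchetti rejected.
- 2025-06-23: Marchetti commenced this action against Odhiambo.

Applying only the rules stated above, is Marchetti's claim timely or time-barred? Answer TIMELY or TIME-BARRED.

Accrual is tied to discovery, so the period began on 2022-09-12 rather than on 2020-02-05 when the act occurred.
The untolled deadline — 30 months after 2022-09-12 — is 2025-03-12.
The period was tolled for 182 days by the written tolling agreement (2023-11-02 to 2024-05-02), pushing the deadline to 2025-09-10.
No stated provision tolls the period for a pending arbitration, so the interval from 2024-10-02 to 2025-01-31 has no effect on the deadline.
Nothing else in the chronology tolls or restarts the period.
Filing on 2025-06-23 beat the 2025-09-10 deadline — the action is timely.

TIMELY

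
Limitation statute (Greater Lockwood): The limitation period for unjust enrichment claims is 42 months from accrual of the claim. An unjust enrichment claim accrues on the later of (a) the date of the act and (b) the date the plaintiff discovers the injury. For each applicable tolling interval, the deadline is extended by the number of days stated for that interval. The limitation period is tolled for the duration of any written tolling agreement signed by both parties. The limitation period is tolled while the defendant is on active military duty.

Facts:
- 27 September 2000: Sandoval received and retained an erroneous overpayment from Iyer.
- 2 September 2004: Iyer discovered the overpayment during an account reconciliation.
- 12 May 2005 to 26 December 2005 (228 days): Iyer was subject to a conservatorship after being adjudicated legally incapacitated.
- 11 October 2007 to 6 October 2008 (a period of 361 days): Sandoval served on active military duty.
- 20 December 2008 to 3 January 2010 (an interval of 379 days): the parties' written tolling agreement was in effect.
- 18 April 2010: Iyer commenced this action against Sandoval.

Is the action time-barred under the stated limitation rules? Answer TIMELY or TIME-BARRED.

TIME-BARRED

Because discovery on 2 September 2004 post-dates the 27 September 2000 act, accrual under the later-of rule falls on 2 September 2004.
Adding the 42 months base period to 2 September 2004 gives a deadline of 2 March 2008, before any tolling.
The period was tolled for 361 days by the defendant's active military service (11 October 2007 to 6 October 2008), pushing the deadline to 26 February 2009.
Because the written tolling agreement ran from 20 December 2008 to 3 January 2010, the deadline is extended by 379 days to 12 March 2010.
The plaintiff's legal incapacity from 12 May 2005 to 26 December 2005 does not toll the period, because no stated rule makes the plaintiff's incapacity a tolling event.
Iyer filed on 18 April 2010, after the 12 March 2010 deadline, so the action is time-barred.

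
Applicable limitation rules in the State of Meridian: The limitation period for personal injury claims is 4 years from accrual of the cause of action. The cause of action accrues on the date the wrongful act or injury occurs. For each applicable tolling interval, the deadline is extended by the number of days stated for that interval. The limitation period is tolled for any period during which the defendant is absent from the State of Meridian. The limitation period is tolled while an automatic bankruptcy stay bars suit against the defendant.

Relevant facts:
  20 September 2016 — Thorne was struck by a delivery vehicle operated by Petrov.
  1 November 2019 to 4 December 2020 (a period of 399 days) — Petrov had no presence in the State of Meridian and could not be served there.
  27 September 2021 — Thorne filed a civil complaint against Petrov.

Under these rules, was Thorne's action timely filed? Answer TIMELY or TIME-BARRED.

The claim accrued on 20 September 2016, when the wrongful act occurred.
Adding the 4 years base period to 20 September 2016 gives a deadline of 20 September 2020, before any tolling.
Because the defendant's absence from the jurisdiction ran from 1 November 2019 to 4 December 2020, the deadline is extended by 399 days to 24 October 2021.
Filing on 27 September 2021 beat the 24 October 2021 deadline — the action is timely.

TIMELY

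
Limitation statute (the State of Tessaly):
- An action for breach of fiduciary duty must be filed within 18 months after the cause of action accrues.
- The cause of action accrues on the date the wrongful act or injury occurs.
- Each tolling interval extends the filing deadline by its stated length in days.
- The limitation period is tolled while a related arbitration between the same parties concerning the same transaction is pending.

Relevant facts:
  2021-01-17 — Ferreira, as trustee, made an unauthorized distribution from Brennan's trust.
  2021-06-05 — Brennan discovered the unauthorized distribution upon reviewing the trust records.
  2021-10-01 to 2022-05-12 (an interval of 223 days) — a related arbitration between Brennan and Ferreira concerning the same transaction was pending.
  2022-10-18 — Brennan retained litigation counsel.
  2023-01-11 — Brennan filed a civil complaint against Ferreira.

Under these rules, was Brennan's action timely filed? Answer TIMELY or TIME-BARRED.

TIMELY

Accrual is governed by the date of the act, so the period began to run on 2021-01-17; the later discovery on 2021-06-05 is irrelevant under the stated rule.
18 months from 2021-01-17 is 2022-07-17.
The period was tolled for 223 days by the pending related arbitration (2021-10-01 to 2022-05-12), pushing the deadline to 2023-02-25.
The other events in the timeline have no effect on the limitation period under the stated rules.
Brennan filed on 2023-01-11, before the 2023-02-25 deadline, so the action is timely.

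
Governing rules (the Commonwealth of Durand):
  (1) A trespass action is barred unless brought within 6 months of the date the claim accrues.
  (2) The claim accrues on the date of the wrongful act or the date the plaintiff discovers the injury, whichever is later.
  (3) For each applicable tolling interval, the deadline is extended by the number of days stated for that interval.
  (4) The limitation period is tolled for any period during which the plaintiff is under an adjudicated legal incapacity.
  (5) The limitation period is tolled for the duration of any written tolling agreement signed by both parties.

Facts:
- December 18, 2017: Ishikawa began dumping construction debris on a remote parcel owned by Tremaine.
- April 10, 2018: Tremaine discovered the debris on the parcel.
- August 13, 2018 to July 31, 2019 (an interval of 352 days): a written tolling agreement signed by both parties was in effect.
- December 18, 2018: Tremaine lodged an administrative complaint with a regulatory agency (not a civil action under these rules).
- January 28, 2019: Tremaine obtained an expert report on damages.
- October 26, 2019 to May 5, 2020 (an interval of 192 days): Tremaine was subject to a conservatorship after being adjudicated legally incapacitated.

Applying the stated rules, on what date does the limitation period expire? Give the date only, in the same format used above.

September 27, 2019

The claim accrued on April 10, 2018 — the later of the December 18, 2017 act and the April 10, 2018 discovery.
6 months from April 10, 2018 is October 10, 2018.
The written tolling agreement from August 13, 2018 to July 31, 2019 tolled the period for 352 days, extending the deadline to September 27, 2019.
The plaintiff's legal incapacity from October 26, 2019 to May 5, 2020 began after the period had already run on September 27, 2019, so it has no tolling effect.
The other events in the timeline have no effect on the limitation period under the stated rules.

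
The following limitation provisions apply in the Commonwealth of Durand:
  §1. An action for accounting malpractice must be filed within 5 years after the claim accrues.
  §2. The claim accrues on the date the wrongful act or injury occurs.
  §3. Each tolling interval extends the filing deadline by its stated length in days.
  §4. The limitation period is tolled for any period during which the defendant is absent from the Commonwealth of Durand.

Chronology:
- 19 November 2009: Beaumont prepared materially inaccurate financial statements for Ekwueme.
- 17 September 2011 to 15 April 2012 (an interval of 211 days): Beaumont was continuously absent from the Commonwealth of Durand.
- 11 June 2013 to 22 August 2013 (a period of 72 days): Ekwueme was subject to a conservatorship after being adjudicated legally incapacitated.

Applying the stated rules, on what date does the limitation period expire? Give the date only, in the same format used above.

The limitation period began to run on 19 November 2009.
5 years from 19 November 2009 is 19 November 2014.
The period was tolled for 211 days by the defendant's absence from the jurisdiction (17 September 2011 to 15 April 2012), pushing the deadline to 18 June 2015.
Although the plaintiff's incapacity ran from 11 June 2013 to 22 August 2013, the stated rules do not make that a tolling event, so it is disregarded.

18 June 2015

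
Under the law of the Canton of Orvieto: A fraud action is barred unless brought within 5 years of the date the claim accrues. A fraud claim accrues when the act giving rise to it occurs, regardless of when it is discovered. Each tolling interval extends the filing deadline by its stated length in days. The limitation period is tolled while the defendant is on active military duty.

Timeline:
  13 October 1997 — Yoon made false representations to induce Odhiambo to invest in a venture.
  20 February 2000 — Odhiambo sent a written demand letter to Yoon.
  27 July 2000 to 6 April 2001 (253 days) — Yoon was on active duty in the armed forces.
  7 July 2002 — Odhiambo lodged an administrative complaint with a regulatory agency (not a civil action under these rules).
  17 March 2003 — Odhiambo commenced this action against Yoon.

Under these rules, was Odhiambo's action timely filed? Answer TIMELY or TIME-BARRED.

The limitation period began to run on 13 October 1997.
5 years from 13 October 1997 is 13 October 2002.
The defendant's active military service from 27 July 2000 to 6 April 2001 tolled the period for 253 days, extending the deadline to 23 June 2003.
Nothing else in the chronology tolls or restarts the period.
Filing on 17 March 2003 beat the 23 June 2003 deadline — the action is timely.

TIMELY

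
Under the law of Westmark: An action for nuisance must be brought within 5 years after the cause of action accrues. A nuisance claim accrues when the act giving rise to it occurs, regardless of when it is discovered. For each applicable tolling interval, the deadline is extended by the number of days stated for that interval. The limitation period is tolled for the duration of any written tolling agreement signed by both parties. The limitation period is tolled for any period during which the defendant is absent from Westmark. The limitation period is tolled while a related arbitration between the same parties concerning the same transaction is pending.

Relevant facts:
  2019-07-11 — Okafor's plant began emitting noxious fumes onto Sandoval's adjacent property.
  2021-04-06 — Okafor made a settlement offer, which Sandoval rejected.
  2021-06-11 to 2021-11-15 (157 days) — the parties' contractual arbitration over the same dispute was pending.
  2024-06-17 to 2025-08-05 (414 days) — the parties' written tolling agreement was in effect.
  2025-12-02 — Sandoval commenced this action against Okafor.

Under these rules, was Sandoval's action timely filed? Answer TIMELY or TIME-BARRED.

The claim accrued on 2019-07-11, when the wrongful act occurred.
5 years from 2019-07-11 is 2024-07-11.
The period was tolled for 157 days by the pending related arbitration (2021-06-11 to 2021-11-15), pushing the deadline to 2024-12-15.
The period was tolled for 414 days by the written tolling agreement (2024-06-17 to 2025-08-05), pushing the deadline to 2026-02-02.
Nothing else in the chronology tolls or restarts the period.
The 2025-12-02 filing precedes the 2026-02-02 deadline; the claim is timely.

TIMELY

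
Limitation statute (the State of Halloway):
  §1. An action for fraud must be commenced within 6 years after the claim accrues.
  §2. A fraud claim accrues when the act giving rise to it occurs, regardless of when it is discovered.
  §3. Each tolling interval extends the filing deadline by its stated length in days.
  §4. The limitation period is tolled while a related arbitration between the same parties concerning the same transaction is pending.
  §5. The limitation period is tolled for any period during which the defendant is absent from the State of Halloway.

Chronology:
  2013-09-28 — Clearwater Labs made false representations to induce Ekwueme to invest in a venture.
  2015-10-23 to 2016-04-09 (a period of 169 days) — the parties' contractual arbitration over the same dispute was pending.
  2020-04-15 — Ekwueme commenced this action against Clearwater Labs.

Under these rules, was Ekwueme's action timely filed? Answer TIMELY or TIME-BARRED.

TIME-BARRED

The claim accrued on 2013-09-28, the date of the act.
6 years from 2013-09-28 is 2019-09-28.
Because the pending related arbitration ran from 2015-10-23 to 2016-04-09, the deadline is extended by 169 days to 2020-03-15.
Ekwueme filed on 2020-04-15, after the 2020-03-15 deadline, so the action is time-barred.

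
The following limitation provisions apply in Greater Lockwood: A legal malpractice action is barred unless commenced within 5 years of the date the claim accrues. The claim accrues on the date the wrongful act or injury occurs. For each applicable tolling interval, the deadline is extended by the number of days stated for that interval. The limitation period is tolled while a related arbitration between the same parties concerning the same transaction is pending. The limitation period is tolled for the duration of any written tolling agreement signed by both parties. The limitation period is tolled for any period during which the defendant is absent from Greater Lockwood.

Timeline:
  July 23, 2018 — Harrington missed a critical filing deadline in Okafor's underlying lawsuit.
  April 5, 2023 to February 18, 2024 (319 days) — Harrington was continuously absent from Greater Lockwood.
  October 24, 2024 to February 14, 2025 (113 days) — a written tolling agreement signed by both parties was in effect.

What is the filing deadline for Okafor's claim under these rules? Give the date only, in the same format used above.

The claim accrued on July 23, 2018, the date of the act.
5 years from July 23, 2018 is July 23, 2023.
The defendant's absence from the jurisdiction from April 5, 2023 to February 18, 2024 tolled the period for 319 days, extending the deadline to June 6, 2024.
The written tolling agreement from October 24, 2024 to February 14, 2025 began after the period had already run on June 6, 2024, so it has no tolling effect.

June 6, 2024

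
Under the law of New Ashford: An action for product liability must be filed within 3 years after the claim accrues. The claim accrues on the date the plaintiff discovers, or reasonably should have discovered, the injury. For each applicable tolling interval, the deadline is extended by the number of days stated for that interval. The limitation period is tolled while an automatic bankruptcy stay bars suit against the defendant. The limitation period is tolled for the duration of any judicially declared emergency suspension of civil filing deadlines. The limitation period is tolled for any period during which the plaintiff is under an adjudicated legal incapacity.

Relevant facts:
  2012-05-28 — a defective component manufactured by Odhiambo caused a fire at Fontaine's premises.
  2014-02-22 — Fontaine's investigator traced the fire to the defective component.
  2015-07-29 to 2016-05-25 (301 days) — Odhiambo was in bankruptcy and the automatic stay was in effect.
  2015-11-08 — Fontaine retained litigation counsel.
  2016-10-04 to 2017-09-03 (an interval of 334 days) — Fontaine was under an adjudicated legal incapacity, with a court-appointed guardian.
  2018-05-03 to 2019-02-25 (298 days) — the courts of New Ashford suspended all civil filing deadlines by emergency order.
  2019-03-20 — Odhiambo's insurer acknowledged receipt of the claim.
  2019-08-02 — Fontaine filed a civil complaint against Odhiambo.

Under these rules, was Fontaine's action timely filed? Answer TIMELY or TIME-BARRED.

The claim did not accrue until Fontaine discovered the injury on 2014-02-22; the 2012-05-28 act date does not start the clock under the stated rule.
3 years from 2014-02-22 is 2017-02-22.
The period was tolled for 301 days by the automatic bankruptcy stay (2015-07-29 to 2016-05-25), pushing the deadline to 2017-12-20.
Because the plaintiff's legal incapacity ran from 2016-10-04 to 2017-09-03, the deadline is extended by 334 days to 2018-11-19.
The emergency suspension of filing deadlines from 2018-05-03 to 2019-02-25 tolled the period for 298 days, extending the deadline to 2019-09-13.
The other events in the timeline have no effect on the limitation period under the stated rules.
Filing on 2019-08-02 beat the 2019-09-13 deadline — the action is timely.

TIMELY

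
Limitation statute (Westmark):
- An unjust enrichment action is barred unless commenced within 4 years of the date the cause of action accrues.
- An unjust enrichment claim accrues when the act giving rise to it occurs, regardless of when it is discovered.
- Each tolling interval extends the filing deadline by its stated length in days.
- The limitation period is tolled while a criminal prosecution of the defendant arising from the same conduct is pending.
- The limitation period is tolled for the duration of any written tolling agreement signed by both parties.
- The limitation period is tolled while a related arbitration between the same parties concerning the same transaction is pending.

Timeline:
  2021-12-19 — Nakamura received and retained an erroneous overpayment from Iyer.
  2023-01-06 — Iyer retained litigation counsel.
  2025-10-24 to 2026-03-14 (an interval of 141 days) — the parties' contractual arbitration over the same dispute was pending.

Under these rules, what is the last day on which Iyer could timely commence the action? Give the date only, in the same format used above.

2026-05-09

The cause of action accrued on 2021-12-19, the date of the act.
4 years from 2021-12-19 is 2025-12-19.
The period was tolled for 141 days by the pending related arbitration (2025-10-24 to 2026-03-14), pushing the deadline to 2026-05-09.
The other events in the timeline have no effect on the limitation period under the stated rules.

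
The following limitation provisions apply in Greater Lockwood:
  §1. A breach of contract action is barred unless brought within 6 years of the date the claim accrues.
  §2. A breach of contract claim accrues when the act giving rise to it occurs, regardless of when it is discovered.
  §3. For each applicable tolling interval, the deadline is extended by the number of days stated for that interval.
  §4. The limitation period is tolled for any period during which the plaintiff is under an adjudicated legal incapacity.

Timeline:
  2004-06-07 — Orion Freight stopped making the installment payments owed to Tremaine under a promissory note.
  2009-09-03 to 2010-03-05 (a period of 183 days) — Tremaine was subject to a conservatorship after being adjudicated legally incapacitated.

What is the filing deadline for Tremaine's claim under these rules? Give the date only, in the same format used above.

The claim accrued on 2004-06-07, when the wrongful act occurred.
The untolled deadline — 6 years after 2004-06-07 — is 2010-06-07.
The plaintiff's legal incapacity from 2009-09-03 to 2010-03-05 tolled the period for 183 days, extending the deadline to 2010-12-07.

2010-12-07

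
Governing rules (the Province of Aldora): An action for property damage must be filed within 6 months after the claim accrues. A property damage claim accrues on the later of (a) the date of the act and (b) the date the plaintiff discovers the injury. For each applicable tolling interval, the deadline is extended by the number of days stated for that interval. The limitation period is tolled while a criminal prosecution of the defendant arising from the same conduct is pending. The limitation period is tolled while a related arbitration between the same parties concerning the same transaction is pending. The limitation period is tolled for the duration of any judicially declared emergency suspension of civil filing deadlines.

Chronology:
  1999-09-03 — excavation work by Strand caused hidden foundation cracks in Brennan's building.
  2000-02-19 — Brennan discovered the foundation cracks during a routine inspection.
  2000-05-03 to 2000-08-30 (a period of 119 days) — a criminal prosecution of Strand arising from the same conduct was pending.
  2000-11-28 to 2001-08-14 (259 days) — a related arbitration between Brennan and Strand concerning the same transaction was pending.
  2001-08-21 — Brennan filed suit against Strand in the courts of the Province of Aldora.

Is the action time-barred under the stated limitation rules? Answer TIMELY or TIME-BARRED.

The claim accrued on 2000-02-19 — the later of the 1999-09-03 act and the 2000-02-19 discovery.
The untolled deadline — 6 months after 2000-02-19 — is 2000-08-19.
The period was tolled for 119 days by the pending criminal prosecution (2000-05-03 to 2000-08-30), pushing the deadline to 2000-12-16.
The pending related arbitration from 2000-11-28 to 2001-08-14 tolled the period for 259 days, extending the deadline to 2001-09-01.
The 2001-08-21 filing precedes the 2001-09-01 deadline; the claim is timely.

TIMELY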